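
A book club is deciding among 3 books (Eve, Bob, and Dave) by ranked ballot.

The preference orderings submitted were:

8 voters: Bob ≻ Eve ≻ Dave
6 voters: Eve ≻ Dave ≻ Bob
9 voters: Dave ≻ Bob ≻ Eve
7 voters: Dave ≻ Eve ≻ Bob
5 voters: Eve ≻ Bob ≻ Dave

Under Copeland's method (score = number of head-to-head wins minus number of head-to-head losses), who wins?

Eve

Pairwise results:
  Eve vs Bob: Eve wins 18–17.
  Eve vs Dave: Eve wins 19–16.
  Bob vs Dave: Dave wins 22–13.
Copeland scores (wins − losses):
  Eve: 2 − 0 = 2
  Bob: 0 − 2 = -2
  Dave: 1 − 1 = 0
Eve has the best Copeland score.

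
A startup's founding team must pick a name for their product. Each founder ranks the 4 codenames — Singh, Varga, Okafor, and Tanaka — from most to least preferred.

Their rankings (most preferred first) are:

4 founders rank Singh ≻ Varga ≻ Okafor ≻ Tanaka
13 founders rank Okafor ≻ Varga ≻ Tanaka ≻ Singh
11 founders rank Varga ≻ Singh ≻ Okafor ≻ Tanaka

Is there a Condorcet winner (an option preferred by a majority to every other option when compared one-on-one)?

Head-to-head results (28 voters total):
Singh vs Varga: Varga wins 24–4.
Singh vs Okafor: Singh wins 15–13.
Singh vs Tanaka: Singh wins 15–13.
Varga vs Okafor: Varga wins 15–13.
Varga vs Tanaka: Varga wins 28–0.
Okafor vs Tanaka: Okafor wins 28–0.
Varga beats each rival — Singh (24–4), Okafor (15–13), Tanaka (28–0) — so Varga is the Condorcet winner.

Yes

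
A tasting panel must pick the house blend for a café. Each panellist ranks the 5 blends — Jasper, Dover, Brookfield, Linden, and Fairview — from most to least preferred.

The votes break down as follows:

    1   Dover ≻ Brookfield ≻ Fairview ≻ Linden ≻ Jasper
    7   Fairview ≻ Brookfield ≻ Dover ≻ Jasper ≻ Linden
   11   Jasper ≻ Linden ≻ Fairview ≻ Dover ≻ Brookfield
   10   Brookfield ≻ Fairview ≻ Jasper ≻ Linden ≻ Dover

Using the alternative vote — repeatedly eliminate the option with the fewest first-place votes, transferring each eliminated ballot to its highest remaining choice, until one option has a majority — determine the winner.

Brookfield

Round 1: Jasper 11, Brookfield 10, Fairview 7, Dover 1, Linden 0. Linden has the fewest and is eliminated.
Round 2: Jasper 11, Brookfield 10, Fairview 7, Dover 1. Dover has the fewest and is eliminated.
Round 3: Jasper 11, Brookfield 11, Fairview 7. Fairview has the fewest and is eliminated.
Round 4: Brookfield 18, Jasper 11. Brookfield has a majority.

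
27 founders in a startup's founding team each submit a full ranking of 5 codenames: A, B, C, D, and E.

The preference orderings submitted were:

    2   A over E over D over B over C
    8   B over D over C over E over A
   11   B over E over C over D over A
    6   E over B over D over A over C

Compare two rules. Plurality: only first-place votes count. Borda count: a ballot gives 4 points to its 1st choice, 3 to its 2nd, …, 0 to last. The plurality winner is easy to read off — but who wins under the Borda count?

B

Plurality first-place counts: A 2, B 19, C 0, D 0, E 6 → B.
Borda totals: A 14, B 96, C 38, D 51, E 71 → B.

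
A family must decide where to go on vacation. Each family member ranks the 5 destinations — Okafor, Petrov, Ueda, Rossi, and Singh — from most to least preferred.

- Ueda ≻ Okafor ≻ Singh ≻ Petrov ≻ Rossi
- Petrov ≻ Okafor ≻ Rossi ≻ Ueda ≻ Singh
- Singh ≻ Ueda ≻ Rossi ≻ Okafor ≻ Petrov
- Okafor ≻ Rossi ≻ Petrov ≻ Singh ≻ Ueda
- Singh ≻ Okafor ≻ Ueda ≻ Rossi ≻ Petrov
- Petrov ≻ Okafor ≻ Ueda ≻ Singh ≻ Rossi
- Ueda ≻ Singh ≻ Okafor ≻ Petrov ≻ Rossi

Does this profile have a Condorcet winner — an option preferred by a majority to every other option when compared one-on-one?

Yes

Head-to-head results (7 voters total):
Okafor vs Petrov: Okafor wins 5–2.
Okafor vs Ueda: Okafor wins 4–3.
Okafor vs Rossi: Okafor wins 6–1.
Okafor vs Singh: Okafor wins 4–3.
Petrov vs Ueda: Ueda wins 4–3.
Petrov vs Rossi: Petrov wins 4–3.
Petrov vs Singh: Singh wins 4–3.
Ueda vs Rossi: Ueda wins 5–2.
Ueda vs Singh: Ueda wins 4–3.
Rossi vs Singh: Singh wins 5–2.
Okafor beats each rival — Petrov (5–2), Ueda (4–3), Rossi (6–1), Singh (4–3) — so Okafor is the Condorcet winner.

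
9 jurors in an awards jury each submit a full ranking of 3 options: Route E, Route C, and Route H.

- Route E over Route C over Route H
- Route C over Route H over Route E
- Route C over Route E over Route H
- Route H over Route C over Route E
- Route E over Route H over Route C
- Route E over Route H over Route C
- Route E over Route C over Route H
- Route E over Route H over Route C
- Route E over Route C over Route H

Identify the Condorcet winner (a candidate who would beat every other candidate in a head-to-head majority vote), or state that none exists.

Head-to-head results (9 voters total):
Route E vs Route C: Route E wins 6–3.
Route E vs Route H: Route E wins 7–2.
Route C vs Route H: Route C wins 5–4.
Route E beats each rival — Route C (6–3), Route H (7–2) — so Route E is the Condorcet winner.

Route E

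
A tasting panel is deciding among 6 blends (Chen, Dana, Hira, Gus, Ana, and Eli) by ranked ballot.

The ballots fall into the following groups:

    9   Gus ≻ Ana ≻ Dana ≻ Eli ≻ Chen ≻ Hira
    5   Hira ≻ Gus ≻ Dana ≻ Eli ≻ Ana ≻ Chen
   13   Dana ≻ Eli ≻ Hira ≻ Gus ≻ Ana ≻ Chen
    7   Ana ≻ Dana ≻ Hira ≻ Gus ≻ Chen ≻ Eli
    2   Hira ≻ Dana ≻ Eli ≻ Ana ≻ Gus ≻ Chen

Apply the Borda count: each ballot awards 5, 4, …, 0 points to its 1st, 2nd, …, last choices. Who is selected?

Borda scores:
  Chen: 9·1 + 5·0 + 13·0 + 7·1 + 2·0 = 16
  Dana: 9·3 + 5·3 + 13·5 + 7·4 + 2·4 = 143
  Hira: 9·0 + 5·5 + 13·3 + 7·3 + 2·5 = 95
  Gus: 9·5 + 5·4 + 13·2 + 7·2 + 2·1 = 107
  Ana: 9·4 + 5·1 + 13·1 + 7·5 + 2·2 = 93
  Eli: 9·2 + 5·2 + 13·4 + 7·0 + 2·3 = 86
Dana has the highest total.

Dana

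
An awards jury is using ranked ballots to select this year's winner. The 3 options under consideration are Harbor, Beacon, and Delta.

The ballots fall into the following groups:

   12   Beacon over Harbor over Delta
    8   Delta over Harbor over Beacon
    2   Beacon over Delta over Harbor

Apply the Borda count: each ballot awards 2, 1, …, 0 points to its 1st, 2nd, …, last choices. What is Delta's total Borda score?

Borda scores:
  Harbor: 12·1 + 8·1 + 2·0 = 20
  Beacon: 12·2 + 8·0 + 2·2 = 28
  Delta: 12·0 + 8·2 + 2·1 = 18

18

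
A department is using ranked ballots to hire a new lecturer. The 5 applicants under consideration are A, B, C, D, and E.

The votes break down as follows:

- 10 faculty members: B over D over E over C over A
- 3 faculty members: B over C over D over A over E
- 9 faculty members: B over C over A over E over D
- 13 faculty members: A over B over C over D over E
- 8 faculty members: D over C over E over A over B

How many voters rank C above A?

30

Ballots ranking C above A: 10+3+9+8 = 30.
Ballots ranking A above C: 13.
So 30 of 43 voters prefer C to A.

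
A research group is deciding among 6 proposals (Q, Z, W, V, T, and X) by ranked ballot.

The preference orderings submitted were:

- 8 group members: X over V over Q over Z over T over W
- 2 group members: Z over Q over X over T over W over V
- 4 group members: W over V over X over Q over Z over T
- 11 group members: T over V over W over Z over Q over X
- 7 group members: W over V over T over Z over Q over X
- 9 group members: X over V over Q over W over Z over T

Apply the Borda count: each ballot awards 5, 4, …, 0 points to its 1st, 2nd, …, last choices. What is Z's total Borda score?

75

Borda scores:
  Q: 8·3 + 2·4 + 4·2 + 11·1 + 7·1 + 9·3 = 85
  Z: 8·2 + 2·5 + 4·1 + 11·2 + 7·2 + 9·1 = 75
  W: 8·0 + 2·1 + 4·5 + 11·3 + 7·5 + 9·2 = 108
  V: 8·4 + 2·0 + 4·4 + 11·4 + 7·4 + 9·4 = 156
  T: 8·1 + 2·2 + 4·0 + 11·5 + 7·3 + 9·0 = 88
  X: 8·5 + 2·3 + 4·3 + 11·0 + 7·0 + 9·5 = 103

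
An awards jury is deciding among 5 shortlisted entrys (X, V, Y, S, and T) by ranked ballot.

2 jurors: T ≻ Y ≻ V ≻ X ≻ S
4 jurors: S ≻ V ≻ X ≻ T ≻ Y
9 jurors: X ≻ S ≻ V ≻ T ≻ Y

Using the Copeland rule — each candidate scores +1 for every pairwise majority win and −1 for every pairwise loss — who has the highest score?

X

Pairwise results:
  X vs V: X wins 9–6.
  X vs Y: X wins 13–2.
  X vs S: X wins 11–4.
  X vs T: X wins 13–2.
  V vs Y: V wins 13–2.
  V vs S: S wins 13–2.
  V vs T: V wins 13–2.
  Y vs S: S wins 13–2.
  Y vs T: T wins 15–0.
  S vs T: S wins 13–2.
Copeland scores (wins − losses):
  X: 4 − 0 = 4
  V: 2 − 2 = 0
  Y: 0 − 4 = -4
  S: 3 − 1 = 2
  T: 1 − 3 = -2
X has the best Copeland score.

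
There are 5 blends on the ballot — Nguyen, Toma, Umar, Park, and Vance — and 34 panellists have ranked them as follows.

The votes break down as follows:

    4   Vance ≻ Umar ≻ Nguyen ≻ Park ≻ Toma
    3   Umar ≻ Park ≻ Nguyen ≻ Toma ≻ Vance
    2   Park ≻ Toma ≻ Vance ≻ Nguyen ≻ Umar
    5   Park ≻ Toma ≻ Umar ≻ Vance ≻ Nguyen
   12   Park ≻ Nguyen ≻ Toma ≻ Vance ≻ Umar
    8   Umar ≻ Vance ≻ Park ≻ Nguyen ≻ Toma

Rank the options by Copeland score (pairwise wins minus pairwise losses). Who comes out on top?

Pairwise results:
  Nguyen vs Toma: Nguyen wins 27–7.
  Nguyen vs Umar: Umar wins 20–14.
  Nguyen vs Park: Park wins 30–4.
  Nguyen vs Vance: Vance wins 19–15.
  Toma vs Umar: Toma wins 19–15.
  Toma vs Park: Park wins 34–0.
  Toma vs Vance: Toma wins 22–12.
  Umar vs Park: Park wins 19–15.
  Umar vs Vance: Vance wins 18–16.
  Park vs Vance: Park wins 22–12.
Copeland scores (wins − losses):
  Nguyen: 1 − 3 = -2
  Toma: 2 − 2 = 0
  Umar: 1 − 3 = -2
  Park: 4 − 0 = 4
  Vance: 2 − 2 = 0
Park has the best Copeland score.

Park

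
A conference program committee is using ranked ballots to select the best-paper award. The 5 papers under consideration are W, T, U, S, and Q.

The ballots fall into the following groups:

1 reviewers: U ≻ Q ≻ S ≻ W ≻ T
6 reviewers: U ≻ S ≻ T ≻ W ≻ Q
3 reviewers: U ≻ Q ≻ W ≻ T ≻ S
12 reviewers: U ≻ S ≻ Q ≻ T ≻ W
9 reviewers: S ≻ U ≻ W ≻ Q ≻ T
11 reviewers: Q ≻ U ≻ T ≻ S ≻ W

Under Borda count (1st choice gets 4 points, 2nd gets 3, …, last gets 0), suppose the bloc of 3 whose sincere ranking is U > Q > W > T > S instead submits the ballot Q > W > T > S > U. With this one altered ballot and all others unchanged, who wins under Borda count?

U

Borda totals with the altered ballot: W 34, T 52, U 136, S 106, Q 92.
The winner is unchanged: still U.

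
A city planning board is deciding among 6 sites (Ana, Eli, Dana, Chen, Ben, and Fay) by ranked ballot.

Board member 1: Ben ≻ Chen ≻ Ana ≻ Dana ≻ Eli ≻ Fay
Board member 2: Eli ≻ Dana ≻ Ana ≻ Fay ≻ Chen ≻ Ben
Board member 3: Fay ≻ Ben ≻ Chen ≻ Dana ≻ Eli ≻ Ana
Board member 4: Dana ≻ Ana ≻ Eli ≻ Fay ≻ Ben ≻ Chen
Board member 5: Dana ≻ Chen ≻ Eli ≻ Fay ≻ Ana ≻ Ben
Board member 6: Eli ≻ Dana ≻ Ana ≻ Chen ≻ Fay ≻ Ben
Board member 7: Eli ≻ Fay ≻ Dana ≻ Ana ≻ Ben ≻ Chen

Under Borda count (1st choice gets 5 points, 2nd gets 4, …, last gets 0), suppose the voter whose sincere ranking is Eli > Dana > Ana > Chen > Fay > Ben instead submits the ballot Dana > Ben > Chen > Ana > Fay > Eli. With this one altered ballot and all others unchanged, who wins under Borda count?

Borda totals with the altered ballot: Ana 15, Eli 18, Dana 26, Chen 15, Ben 15, Fay 16.
The winner is unchanged: still Dana.

Dana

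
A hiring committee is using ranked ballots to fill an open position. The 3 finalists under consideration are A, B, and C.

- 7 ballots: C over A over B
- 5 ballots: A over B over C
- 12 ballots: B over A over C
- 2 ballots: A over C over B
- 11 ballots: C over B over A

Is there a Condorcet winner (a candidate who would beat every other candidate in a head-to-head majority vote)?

No

Head-to-head results (37 voters total):
A vs B: B wins 23–14.
A vs C: A wins 19–18.
B vs C: C wins 20–17.
No candidate beats all others: A beats C beats B beats A, a majority cycle.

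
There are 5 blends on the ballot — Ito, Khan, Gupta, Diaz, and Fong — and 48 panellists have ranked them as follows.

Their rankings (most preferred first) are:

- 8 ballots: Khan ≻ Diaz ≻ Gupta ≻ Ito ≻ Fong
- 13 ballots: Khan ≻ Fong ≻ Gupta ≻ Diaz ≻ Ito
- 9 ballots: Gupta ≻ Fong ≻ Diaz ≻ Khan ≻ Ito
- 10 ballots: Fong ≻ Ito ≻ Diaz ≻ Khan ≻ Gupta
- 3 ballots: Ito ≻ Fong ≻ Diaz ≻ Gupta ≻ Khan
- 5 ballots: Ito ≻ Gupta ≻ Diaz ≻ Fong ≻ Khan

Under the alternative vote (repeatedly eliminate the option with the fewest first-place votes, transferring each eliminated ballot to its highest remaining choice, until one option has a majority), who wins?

Khan

Round 1: Khan 21, Fong 10, Gupta 9, Ito 8, Diaz 0. Diaz has the fewest and is eliminated.
Round 2: Khan 21, Fong 10, Gupta 9, Ito 8. Ito has the fewest and is eliminated.
Round 3: Khan 21, Gupta 14, Fong 13. Fong has the fewest and is eliminated.
Round 4: Khan 31, Gupta 17. Khan has a majority.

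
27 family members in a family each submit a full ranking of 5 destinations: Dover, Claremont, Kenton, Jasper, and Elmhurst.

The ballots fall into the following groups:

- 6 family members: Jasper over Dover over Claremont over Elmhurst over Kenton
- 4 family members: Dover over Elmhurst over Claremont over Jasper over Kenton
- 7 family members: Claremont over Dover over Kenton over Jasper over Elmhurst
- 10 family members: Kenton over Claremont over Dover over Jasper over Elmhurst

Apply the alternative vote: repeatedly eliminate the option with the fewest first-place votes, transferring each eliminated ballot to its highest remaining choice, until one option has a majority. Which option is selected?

Round 1: Kenton 10, Claremont 7, Jasper 6, Dover 4, Elmhurst 0. Elmhurst has the fewest and is eliminated.
Round 2: Kenton 10, Claremont 7, Jasper 6, Dover 4. Dover has the fewest and is eliminated.
Round 3: Claremont 11, Kenton 10, Jasper 6. Jasper has the fewest and is eliminated.
Round 4: Claremont 17, Kenton 10. Claremont has a majority.

Claremont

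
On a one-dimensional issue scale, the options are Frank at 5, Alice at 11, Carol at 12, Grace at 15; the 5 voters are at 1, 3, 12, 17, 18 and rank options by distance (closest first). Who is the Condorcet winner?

With single-peaked preferences on a line, the Condorcet winner is the candidate closest to the median voter.
The median voter (position 12) is closest to Carol at 12.
Check: Carol vs Grace — voters closer to Carol: 3 of 5.

Carol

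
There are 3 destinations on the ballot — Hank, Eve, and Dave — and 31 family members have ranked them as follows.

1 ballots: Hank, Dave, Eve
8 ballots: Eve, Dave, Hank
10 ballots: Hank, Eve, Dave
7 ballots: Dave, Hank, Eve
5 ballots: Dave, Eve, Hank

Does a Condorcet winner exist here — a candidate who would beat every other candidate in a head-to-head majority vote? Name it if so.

No Condorcet winner

Head-to-head results (31 voters total):
Hank vs Eve: Hank wins 18–13.
Hank vs Dave: Dave wins 20–11.
Eve vs Dave: Eve wins 18–13.
No candidate beats all others: Hank beats Eve beats Dave beats Hank, a majority cycle.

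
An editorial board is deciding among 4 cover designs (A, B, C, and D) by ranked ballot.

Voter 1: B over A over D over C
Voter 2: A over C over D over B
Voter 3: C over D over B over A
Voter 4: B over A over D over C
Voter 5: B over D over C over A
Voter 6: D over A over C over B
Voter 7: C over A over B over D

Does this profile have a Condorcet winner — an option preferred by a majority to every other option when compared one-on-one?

Head-to-head results (7 voters total):
A vs B: B wins 4–3.
A vs C: A wins 4–3.
A vs D: A wins 4–3.
B vs C: C wins 4–3.
B vs D: B wins 4–3.
C vs D: D wins 4–3.
No candidate beats all others: A beats C beats B beats A, a majority cycle.

No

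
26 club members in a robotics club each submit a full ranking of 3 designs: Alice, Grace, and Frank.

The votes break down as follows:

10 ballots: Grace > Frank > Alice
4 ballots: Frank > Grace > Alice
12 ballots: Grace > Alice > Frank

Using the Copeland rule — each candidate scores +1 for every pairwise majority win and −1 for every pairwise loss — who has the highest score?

Grace

Pairwise results:
  Alice vs Grace: Grace wins 26–0.
  Alice vs Frank: Frank wins 14–12.
  Grace vs Frank: Grace wins 22–4.
Copeland scores (wins − losses):
  Alice: 0 − 2 = -2
  Grace: 2 − 0 = 2
  Frank: 1 − 1 = 0
Grace has the best Copeland score.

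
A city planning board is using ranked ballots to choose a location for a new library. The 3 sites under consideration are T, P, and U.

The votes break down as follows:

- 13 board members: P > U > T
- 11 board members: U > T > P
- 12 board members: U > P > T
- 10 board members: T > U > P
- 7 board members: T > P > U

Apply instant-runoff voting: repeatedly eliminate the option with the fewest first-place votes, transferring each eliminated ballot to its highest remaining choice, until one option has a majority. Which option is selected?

Round 1: U 23, T 17, P 13. P has the fewest and is eliminated.
Round 2: U 36, T 17. U has a majority.

U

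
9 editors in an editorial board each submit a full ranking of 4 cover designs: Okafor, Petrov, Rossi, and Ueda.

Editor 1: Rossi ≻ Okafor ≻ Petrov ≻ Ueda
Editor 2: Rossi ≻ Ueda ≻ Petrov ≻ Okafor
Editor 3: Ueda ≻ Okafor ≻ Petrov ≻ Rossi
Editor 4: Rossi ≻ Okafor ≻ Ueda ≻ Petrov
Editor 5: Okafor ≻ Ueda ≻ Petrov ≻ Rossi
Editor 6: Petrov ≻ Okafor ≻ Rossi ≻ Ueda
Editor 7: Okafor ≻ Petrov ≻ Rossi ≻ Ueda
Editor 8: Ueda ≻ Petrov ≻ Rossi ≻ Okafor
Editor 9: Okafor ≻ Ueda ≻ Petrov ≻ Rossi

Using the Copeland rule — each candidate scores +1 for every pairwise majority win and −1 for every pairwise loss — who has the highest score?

Okafor

Pairwise results:
  Okafor vs Petrov: Okafor wins 6–3.
  Okafor vs Rossi: Okafor wins 5–4.
  Okafor vs Ueda: Okafor wins 6–3.
  Petrov vs Rossi: Petrov wins 6–3.
  Petrov vs Ueda: Ueda wins 6–3.
  Rossi vs Ueda: Rossi wins 5–4.
Copeland scores (wins − losses):
  Okafor: 3 − 0 = 3
  Petrov: 1 − 2 = -1
  Rossi: 1 − 2 = -1
  Ueda: 1 − 2 = -1
Okafor has the best Copeland score.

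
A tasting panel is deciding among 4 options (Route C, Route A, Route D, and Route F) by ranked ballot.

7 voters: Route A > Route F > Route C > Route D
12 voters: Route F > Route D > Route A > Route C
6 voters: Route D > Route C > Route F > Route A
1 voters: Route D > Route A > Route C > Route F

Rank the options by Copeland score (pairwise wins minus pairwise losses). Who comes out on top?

Pairwise results:
  Route C vs Route A: Route A wins 20–6.
  Route C vs Route D: Route D wins 19–7.
  Route C vs Route F: Route F wins 19–7.
  Route A vs Route D: Route D wins 19–7.
  Route A vs Route F: Route F wins 18–8.
  Route D vs Route F: Route F wins 19–7.
Copeland scores (wins − losses):
  Route C: 0 − 3 = -3
  Route A: 1 − 2 = -1
  Route D: 2 − 1 = 1
  Route F: 3 − 0 = 3
Route F has the best Copeland score.

Route F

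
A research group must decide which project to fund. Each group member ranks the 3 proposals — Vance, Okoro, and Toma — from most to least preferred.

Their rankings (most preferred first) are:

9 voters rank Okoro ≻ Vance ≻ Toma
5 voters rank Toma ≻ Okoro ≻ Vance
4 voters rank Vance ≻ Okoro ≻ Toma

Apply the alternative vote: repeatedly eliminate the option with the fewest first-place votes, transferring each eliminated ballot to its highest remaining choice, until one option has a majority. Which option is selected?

Round 1: Okoro 9, Toma 5, Vance 4. Vance has the fewest and is eliminated.
Round 2: Okoro 13, Toma 5. Okoro has a majority.

Okoro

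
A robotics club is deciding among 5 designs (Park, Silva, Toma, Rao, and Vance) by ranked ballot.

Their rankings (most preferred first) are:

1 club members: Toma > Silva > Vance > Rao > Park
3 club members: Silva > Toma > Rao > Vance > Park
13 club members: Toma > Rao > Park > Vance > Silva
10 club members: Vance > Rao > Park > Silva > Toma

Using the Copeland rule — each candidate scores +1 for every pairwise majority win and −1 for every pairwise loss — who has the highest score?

Toma

Pairwise results:
  Park vs Silva: Park wins 23–4.
  Park vs Toma: Toma wins 17–10.
  Park vs Rao: Rao wins 27–0.
  Park vs Vance: Vance wins 14–13.
  Silva vs Toma: Toma wins 14–13.
  Silva vs Rao: Rao wins 23–4.
  Silva vs Vance: Vance wins 23–4.
  Toma vs Rao: Toma wins 17–10.
  Toma vs Vance: Toma wins 17–10.
  Rao vs Vance: Rao wins 16–11.
Copeland scores (wins − losses):
  Park: 1 − 3 = -2
  Silva: 0 − 4 = -4
  Toma: 4 − 0 = 4
  Rao: 3 − 1 = 2
  Vance: 2 − 2 = 0
Toma has the best Copeland score.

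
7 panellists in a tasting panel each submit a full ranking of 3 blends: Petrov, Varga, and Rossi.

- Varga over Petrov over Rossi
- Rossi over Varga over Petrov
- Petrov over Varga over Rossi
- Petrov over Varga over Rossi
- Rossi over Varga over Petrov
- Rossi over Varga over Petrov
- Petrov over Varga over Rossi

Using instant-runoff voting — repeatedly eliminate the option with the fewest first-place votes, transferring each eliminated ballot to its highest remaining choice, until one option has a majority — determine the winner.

Petrov

Round 1: Petrov 3, Rossi 3, Varga 1. Varga has the fewest and is eliminated.
Round 2: Petrov 4, Rossi 3. Petrov has a majority.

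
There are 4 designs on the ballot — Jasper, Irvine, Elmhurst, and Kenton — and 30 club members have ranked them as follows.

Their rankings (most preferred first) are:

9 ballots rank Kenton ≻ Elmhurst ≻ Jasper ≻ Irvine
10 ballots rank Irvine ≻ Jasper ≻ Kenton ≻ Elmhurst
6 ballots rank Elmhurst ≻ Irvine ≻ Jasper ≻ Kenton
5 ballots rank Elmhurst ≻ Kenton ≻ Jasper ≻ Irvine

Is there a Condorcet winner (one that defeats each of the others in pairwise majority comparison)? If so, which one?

Head-to-head results (30 voters total):
Jasper vs Irvine: Irvine wins 16–14.
Jasper vs Elmhurst: Elmhurst wins 20–10.
Jasper vs Kenton: Jasper wins 16–14.
Irvine vs Elmhurst: Elmhurst wins 20–10.
Irvine vs Kenton: Irvine wins 16–14.
Elmhurst vs Kenton: Kenton wins 19–11.
No candidate beats all others: Jasper beats Kenton beats Elmhurst beats Jasper, a majority cycle.

None — there is no Condorcet winner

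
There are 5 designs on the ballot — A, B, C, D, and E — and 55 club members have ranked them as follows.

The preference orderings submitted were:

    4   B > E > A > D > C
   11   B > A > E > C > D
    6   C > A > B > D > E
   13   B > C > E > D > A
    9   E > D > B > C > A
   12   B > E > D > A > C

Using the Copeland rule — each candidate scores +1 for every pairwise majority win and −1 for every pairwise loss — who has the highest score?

B

Pairwise results:
  A vs B: B wins 49–6.
  A vs C: C wins 28–27.
  A vs D: D wins 34–21.
  A vs E: E wins 38–17.
  B vs C: B wins 49–6.
  B vs D: B wins 46–9.
  B vs E: B wins 46–9.
  C vs D: C wins 30–25.
  C vs E: E wins 36–19.
  D vs E: E wins 49–6.
Copeland scores (wins − losses):
  A: 0 − 4 = -4
  B: 4 − 0 = 4
  C: 2 − 2 = 0
  D: 1 − 3 = -2
  E: 3 − 1 = 2
B has the best Copeland score.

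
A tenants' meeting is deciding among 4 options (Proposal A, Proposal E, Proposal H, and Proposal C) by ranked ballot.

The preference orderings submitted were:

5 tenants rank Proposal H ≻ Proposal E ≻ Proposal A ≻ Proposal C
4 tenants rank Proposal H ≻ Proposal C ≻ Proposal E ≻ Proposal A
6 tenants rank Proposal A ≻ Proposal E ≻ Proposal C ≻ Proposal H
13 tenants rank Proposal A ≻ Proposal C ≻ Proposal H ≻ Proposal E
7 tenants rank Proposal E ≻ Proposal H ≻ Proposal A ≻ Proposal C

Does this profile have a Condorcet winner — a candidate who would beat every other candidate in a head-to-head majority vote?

Yes

Head-to-head results (35 voters total):
Proposal A vs Proposal E: Proposal A wins 19–16.
Proposal A vs Proposal H: Proposal A wins 19–16.
Proposal A vs Proposal C: Proposal A wins 31–4.
Proposal E vs Proposal H: Proposal H wins 22–13.
Proposal E vs Proposal C: Proposal E wins 18–17.
Proposal H vs Proposal C: Proposal C wins 19–16.
Proposal A beats each rival — Proposal E (19–16), Proposal H (19–16), Proposal C (31–4) — so Proposal A is the Condorcet winner.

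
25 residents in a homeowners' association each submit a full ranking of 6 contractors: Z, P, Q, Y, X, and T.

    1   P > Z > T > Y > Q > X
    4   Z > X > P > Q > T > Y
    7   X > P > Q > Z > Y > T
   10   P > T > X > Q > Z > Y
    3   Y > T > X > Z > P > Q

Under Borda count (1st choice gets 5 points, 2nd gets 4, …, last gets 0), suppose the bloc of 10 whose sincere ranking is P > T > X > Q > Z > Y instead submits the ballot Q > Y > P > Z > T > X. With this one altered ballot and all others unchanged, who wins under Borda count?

Q

Borda totals with the altered ballot: Z 64, P 78, Q 80, Y 64, X 60, T 29.
The switch changes the winner from P to Q.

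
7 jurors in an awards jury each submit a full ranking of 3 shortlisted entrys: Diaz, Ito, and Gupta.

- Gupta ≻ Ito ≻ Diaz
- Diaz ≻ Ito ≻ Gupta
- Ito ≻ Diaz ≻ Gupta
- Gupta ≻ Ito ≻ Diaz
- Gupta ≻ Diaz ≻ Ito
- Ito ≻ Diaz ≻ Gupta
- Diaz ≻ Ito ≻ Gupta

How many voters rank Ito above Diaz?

Ballots ranking Ito above Diaz: 4.
Ballots ranking Diaz above Ito: 3.
So 4 of 7 voters prefer Ito to Diaz.

4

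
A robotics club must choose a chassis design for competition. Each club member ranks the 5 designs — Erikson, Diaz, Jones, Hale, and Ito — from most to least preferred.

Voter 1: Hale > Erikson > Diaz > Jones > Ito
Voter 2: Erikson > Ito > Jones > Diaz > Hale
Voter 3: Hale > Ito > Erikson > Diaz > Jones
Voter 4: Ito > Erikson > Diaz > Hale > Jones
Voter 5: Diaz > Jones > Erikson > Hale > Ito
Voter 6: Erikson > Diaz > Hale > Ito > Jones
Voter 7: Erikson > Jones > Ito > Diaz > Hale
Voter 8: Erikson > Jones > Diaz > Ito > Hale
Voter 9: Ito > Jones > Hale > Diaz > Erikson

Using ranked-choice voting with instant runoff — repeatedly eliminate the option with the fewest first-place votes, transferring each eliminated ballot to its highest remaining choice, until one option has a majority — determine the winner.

Erikson

Round 1: Erikson 4, Hale 2, Ito 2, Diaz 1, Jones 0. Jones has the fewest and is eliminated.
Round 2: Erikson 4, Hale 2, Ito 2, Diaz 1. Diaz has the fewest and is eliminated.
Round 3: Erikson 5, Hale 2, Ito 2. Erikson has a majority.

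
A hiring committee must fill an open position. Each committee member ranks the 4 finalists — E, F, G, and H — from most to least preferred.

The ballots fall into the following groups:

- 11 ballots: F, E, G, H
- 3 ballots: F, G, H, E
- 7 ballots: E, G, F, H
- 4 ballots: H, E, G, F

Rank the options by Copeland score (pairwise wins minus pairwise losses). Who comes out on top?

Pairwise results:
  E vs F: F wins 14–11.
  E vs G: E wins 22–3.
  E vs H: E wins 18–7.
  F vs G: F wins 14–11.
  F vs H: F wins 21–4.
  G vs H: G wins 21–4.
Copeland scores (wins − losses):
  E: 2 − 1 = 1
  F: 3 − 0 = 3
  G: 1 − 2 = -1
  H: 0 − 3 = -3
F has the best Copeland score.

F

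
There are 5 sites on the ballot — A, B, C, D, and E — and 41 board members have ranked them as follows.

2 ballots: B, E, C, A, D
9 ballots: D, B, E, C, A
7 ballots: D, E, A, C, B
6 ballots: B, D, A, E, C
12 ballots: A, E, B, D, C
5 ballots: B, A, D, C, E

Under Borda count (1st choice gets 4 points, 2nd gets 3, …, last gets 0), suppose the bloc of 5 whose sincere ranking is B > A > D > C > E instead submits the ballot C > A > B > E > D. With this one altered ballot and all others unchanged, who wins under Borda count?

D

Borda totals with the altered ballot: A 91, B 93, C 40, D 94, E 92.
The winner is unchanged: still D.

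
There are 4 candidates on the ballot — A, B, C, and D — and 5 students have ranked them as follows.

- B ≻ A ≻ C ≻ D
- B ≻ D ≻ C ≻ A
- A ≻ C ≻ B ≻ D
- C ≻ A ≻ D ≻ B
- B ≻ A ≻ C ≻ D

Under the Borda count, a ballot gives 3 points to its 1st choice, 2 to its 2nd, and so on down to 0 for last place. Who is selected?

Borda scores:
  A: 2 + 0 + 3 + 2 + 2 = 9
  B: 3 + 3 + 1 + 0 + 3 = 10
  C: 1 + 1 + 2 + 3 + 1 = 8
  D: 0 + 2 + 0 + 1 + 0 = 3
B has the highest total.

B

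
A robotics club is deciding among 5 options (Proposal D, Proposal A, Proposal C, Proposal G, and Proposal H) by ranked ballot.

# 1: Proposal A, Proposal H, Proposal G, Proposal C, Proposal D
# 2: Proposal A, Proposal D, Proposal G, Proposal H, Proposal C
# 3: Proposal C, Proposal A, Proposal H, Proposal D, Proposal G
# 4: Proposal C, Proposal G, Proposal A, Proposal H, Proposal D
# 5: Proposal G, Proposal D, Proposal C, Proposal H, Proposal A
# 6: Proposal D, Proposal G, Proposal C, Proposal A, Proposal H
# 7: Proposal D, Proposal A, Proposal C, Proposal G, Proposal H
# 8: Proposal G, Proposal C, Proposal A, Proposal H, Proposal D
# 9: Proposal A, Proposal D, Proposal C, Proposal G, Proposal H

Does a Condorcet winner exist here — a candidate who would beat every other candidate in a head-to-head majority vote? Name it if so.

There is no Condorcet winner

Head-to-head results (9 voters total):
Proposal D vs Proposal A: Proposal A wins 6–3.
Proposal D vs Proposal C: Proposal D wins 5–4.
Proposal D vs Proposal G: Proposal D wins 5–4.
Proposal D vs Proposal H: Proposal D wins 5–4.
Proposal A vs Proposal C: Proposal C wins 5–4.
Proposal A vs Proposal G: Proposal A wins 5–4.
Proposal A vs Proposal H: Proposal A wins 8–1.
Proposal C vs Proposal G: Proposal G wins 5–4.
Proposal C vs Proposal H: Proposal C wins 7–2.
Proposal G vs Proposal H: Proposal G wins 7–2.
No candidate beats all others: Proposal D beats Proposal C beats Proposal A beats Proposal D, a majority cycle.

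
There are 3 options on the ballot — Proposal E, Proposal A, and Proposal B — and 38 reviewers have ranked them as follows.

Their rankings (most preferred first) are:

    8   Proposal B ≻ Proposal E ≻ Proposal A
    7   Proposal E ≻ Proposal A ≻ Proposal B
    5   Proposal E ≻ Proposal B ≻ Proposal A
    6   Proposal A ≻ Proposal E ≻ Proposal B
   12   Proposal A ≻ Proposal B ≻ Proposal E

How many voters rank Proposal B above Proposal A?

Ballots ranking Proposal B above Proposal A: 8+5 = 13.
Ballots ranking Proposal A above Proposal B: 7+6+12 = 25.
So 13 of 38 voters prefer Proposal B to Proposal A.

13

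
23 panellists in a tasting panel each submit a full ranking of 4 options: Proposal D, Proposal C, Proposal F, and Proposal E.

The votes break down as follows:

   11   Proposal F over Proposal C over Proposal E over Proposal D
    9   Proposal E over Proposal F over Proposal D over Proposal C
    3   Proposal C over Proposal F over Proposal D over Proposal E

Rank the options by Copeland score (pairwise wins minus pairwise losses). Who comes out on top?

Pairwise results:
  Proposal D vs Proposal C: Proposal C wins 14–9.
  Proposal D vs Proposal F: Proposal F wins 23–0.
  Proposal D vs Proposal E: Proposal E wins 20–3.
  Proposal C vs Proposal F: Proposal F wins 20–3.
  Proposal C vs Proposal E: Proposal C wins 14–9.
  Proposal F vs Proposal E: Proposal F wins 14–9.
Copeland scores (wins − losses):
  Proposal D: 0 − 3 = -3
  Proposal C: 2 − 1 = 1
  Proposal F: 3 − 0 = 3
  Proposal E: 1 − 2 = -1
Proposal F has the best Copeland score.

Proposal F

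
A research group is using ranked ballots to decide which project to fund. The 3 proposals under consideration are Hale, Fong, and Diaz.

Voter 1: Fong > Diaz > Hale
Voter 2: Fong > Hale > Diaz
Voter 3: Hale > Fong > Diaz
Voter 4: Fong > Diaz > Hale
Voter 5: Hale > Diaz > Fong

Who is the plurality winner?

First-place vote totals:
  Hale: 2
  Fong: 3
  Diaz: 0
Fong has the most first-place votes.

Fong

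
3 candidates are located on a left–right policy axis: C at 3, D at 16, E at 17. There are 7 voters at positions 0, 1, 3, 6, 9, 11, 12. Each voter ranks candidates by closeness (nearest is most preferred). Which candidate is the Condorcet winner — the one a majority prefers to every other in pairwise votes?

With single-peaked preferences on a line, the Condorcet winner is the candidate closest to the median voter.
The median voter (position 6) is closest to C at 3.
Check: C vs E — voters closer to C: 5 of 7.

C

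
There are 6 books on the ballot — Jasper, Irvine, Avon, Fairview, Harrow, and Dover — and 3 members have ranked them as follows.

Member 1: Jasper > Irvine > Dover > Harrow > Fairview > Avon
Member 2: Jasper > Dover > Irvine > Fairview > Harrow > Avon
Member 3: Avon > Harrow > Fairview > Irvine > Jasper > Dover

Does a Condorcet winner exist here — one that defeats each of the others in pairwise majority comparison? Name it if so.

Head-to-head results (3 voters total):
Jasper vs Irvine: Jasper wins 2–1.
Jasper vs Avon: Jasper wins 2–1.
Jasper vs Fairview: Jasper wins 2–1.
Jasper vs Harrow: Jasper wins 2–1.
Jasper vs Dover: Jasper wins 3–0.
Irvine vs Avon: Irvine wins 2–1.
Irvine vs Fairview: Irvine wins 2–1.
Irvine vs Harrow: Irvine wins 2–1.
Irvine vs Dover: Irvine wins 2–1.
Avon vs Fairview: Fairview wins 2–1.
Avon vs Harrow: Harrow wins 2–1.
Avon vs Dover: Dover wins 2–1.
Fairview vs Harrow: Harrow wins 2–1.
Fairview vs Dover: Dover wins 2–1.
Harrow vs Dover: Dover wins 2–1.
Jasper beats each rival — Irvine (2–1), Avon (2–1), Fairview (2–1), Harrow (2–1), Dover (3–0) — so Jasper is the Condorcet winner.

Jasper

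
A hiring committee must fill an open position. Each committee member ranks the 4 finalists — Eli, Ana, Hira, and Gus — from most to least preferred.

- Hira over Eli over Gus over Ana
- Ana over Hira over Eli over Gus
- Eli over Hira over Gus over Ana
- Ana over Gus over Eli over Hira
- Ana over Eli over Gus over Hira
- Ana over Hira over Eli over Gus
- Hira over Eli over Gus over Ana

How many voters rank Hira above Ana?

Ballots ranking Hira above Ana: 3.
Ballots ranking Ana above Hira: 4.
So 3 of 7 voters prefer Hira to Ana.

3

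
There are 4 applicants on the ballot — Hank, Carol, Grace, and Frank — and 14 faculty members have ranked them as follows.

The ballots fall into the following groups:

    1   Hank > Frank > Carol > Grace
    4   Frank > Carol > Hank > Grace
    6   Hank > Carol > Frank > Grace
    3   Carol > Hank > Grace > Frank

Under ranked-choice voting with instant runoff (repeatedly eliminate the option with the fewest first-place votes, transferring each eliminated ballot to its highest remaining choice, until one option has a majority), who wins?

Round 1: Hank 7, Frank 4, Carol 3, Grace 0. Grace has the fewest and is eliminated.
Round 2: Hank 7, Frank 4, Carol 3. Carol has the fewest and is eliminated.
Round 3: Hank 10, Frank 4. Hank has a majority.

Hank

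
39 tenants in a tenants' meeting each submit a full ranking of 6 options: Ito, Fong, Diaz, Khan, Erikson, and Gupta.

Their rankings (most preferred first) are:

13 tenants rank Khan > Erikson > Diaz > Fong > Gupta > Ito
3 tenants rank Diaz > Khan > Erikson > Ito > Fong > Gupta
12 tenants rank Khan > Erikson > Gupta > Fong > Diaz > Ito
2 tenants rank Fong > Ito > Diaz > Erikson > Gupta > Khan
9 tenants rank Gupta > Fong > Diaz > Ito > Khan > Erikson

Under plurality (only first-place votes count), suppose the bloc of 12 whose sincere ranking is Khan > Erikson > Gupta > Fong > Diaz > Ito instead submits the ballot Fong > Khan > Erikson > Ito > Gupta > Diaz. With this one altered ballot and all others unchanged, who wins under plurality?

First-place totals with the altered ballot: Ito 0, Fong 14, Diaz 3, Khan 13, Erikson 0, Gupta 9.
The switch changes the winner from Khan to Fong.

Fong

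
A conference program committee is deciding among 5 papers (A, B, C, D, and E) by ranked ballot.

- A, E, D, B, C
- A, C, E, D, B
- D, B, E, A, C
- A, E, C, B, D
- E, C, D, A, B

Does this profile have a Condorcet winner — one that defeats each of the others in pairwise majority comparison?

Head-to-head results (5 voters total):
A vs B: A wins 4–1.
A vs C: A wins 4–1.
A vs D: A wins 3–2.
A vs E: A wins 3–2.
B vs C: C wins 3–2.
B vs D: D wins 4–1.
B vs E: E wins 4–1.
C vs D: C wins 3–2.
C vs E: E wins 4–1.
D vs E: E wins 4–1.
A beats each rival — B (4–1), C (4–1), D (3–2), E (3–2) — so A is the Condorcet winner.

Yes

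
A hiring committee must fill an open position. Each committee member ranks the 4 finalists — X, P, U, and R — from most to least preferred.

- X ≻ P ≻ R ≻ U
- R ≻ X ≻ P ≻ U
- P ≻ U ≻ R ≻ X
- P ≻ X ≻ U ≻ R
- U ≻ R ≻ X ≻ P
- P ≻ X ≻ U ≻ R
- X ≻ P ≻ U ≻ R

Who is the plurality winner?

P

First-place vote totals:
  X: 2
  P: 3
  U: 1
  R: 1
P has the most first-place votes.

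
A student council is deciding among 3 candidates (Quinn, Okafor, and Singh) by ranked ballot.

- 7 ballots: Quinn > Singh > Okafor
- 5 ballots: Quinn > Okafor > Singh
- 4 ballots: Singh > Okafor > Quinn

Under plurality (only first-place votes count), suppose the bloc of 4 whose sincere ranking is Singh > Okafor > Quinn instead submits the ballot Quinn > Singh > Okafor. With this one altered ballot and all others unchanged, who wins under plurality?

First-place totals with the altered ballot: Quinn 16, Okafor 0, Singh 0.
The winner is unchanged: still Quinn.

Quinn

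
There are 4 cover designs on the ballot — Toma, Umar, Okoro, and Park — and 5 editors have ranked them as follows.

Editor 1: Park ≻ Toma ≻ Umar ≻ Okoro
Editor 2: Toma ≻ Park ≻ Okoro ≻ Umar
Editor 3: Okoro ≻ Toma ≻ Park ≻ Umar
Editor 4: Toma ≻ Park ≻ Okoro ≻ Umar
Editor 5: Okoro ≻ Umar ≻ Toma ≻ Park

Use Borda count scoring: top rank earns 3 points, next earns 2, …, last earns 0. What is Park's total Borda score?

8

Borda scores:
  Toma: 2 + 3 + 2 + 3 + 1 = 11
  Umar: 1 + 0 + 0 + 0 + 2 = 3
  Okoro: 0 + 1 + 3 + 1 + 3 = 8
  Park: 3 + 2 + 1 + 2 + 0 = 8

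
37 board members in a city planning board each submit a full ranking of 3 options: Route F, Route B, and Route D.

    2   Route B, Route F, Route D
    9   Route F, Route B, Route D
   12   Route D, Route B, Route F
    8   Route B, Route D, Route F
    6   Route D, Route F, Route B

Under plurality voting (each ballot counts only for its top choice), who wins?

First-place vote totals:
  Route F: 9
  Route B: 10
  Route D: 18
Route D has the most first-place votes.

Route D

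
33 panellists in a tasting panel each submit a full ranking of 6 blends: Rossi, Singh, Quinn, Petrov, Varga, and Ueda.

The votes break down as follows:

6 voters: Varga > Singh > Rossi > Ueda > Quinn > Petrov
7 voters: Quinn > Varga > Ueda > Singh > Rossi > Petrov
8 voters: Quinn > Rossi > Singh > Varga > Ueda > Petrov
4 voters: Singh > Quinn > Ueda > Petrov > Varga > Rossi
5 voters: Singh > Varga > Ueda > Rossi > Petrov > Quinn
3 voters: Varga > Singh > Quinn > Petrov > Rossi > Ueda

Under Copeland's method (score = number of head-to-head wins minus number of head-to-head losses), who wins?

Singh

Pairwise results:
  Rossi vs Singh: Singh wins 25–8.
  Rossi vs Quinn: Quinn wins 22–11.
  Rossi vs Petrov: Rossi wins 26–7.
  Rossi vs Varga: Varga wins 25–8.
  Rossi vs Ueda: Rossi wins 17–16.
  Singh vs Quinn: Singh wins 18–15.
  Singh vs Petrov: Singh wins 33–0.
  Singh vs Varga: Singh wins 17–16.
  Singh vs Ueda: Singh wins 26–7.
  Quinn vs Petrov: Quinn wins 28–5.
  Quinn vs Varga: Quinn wins 19–14.
  Quinn vs Ueda: Quinn wins 22–11.
  Petrov vs Varga: Varga wins 29–4.
  Petrov vs Ueda: Ueda wins 30–3.
  Varga vs Ueda: Varga wins 29–4.
Copeland scores (wins − losses):
  Rossi: 2 − 3 = -1
  Singh: 5 − 0 = 5
  Quinn: 4 − 1 = 3
  Petrov: 0 − 5 = -5
  Varga: 3 − 2 = 1
  Ueda: 1 − 4 = -3
Singh has the best Copeland score.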